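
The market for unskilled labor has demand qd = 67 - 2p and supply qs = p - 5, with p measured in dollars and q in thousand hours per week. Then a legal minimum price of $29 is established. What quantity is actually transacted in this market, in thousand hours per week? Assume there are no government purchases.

9

In a free market, 67 - 2p = p - 5 gives the equilibrium p* = 24, q* = 19.
Since 29 > 24, the floor is binding.
At p = 29: qd = 67 - 2·29 = 9 and qs = 29 - 5 = 24.
The quantity actually transacted is the short side, demand: 9.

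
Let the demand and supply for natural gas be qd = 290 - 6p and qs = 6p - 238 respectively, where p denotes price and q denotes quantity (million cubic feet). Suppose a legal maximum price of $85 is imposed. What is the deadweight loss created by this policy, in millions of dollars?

0

In a free market, 290 - 6p = 6p - 238 gives the equilibrium p* = 44, q* = 26.
Since 85 is above p* = 44, the ceiling does not bind and the free-market outcome prevails.
Since the control does not bind, no trades are prevented and deadweight loss is zero.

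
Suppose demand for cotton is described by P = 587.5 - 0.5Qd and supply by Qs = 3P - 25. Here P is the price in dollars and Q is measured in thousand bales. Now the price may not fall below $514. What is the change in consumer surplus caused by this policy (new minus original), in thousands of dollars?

-115354

Rearranging demand gives Qd = 1175 - 2P. In a free market, 1175 - 2P = 3P - 25 gives the equilibrium P* = 240, Q* = 695.
The floor of 514 is above the equilibrium price 240, so it binds.
At P = 514: Qd = 1175 - 2·514 = 147 and Qs = 3·514 - 25 = 1517.
Consumer surplus without the control is ½ · (587.5 - 240) · 695 = 120756.25.
With the floor, consumers buy 147 units at 514, so CS = ½ · (587.5 - 514) · 147 = 5402.25.
Change in consumer surplus = 5402.25 - 120756.25 = -115354.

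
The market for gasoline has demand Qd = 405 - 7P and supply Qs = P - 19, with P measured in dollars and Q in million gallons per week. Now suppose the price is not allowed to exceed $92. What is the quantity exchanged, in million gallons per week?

Equilibrium: 405 - 7P = P - 19, so 424 = 8P and P* = 53, Q* = 34.
The ceiling of 92 is above the equilibrium price 53, so it is not binding; the market clears at P* = 53, Q* = 34.

34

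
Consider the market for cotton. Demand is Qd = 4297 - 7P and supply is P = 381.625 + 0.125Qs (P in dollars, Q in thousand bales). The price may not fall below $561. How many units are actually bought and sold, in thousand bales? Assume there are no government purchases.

370

Rearranging supply gives Qs = 8P - 3053. In a free market, 4297 - 7P = 8P - 3053 gives the equilibrium P* = 490, Q* = 867.
Since 561 > 490, the floor is binding.
At P = 561: Qd = 4297 - 7·561 = 370 and Qs = 8·561 - 3053 = 1435.
The quantity actually transacted is the short side, demand: 370.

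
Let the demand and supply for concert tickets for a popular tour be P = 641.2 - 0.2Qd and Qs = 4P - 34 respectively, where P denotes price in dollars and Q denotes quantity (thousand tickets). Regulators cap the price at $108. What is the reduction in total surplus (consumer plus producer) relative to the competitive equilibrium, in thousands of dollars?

Rearranging demand gives Qd = 3206 - 5P. Setting quantity demanded equal to quantity supplied, 3206 - 5P = 4P - 34, gives P* = 360 and Q* = 1406.
Because the ceiling (108) lies below the market-clearing price, it is binding.
At P = 108: Qd = 3206 - 5·108 = 2666 and Qs = 4·108 - 34 = 398.
Quantity traded falls to 398. At Q = 398 the demand price is (3206 - 398)/5 = 561.6 and the supply price is (34 + 398)/4 = 108.
Deadweight loss = ½ · (561.6 - 108) · (1406 - 398) = ½ · 453.6 · 1008 = 228614.4.

228614.4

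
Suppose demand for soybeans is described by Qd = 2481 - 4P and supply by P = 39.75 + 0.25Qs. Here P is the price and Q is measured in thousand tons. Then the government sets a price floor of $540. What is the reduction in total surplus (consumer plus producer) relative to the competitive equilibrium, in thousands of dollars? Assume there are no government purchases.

Rearranging supply gives Qs = 4P - 159. Equilibrium: 2481 - 4P = 4P - 159, so 2640 = 8P and P* = 330, Q* = 1161.
The floor of 540 is above the equilibrium price 330, so it binds.
At P = 540: Qd = 2481 - 4·540 = 321 and Qs = 4·540 - 159 = 2001.
Quantity traded falls to 321. At Q = 321 the demand price is (2481 - 321)/4 = 540 and the supply price is (159 + 321)/4 = 120.
Deadweight loss = ½ · (540 - 120) · (1161 - 321) = ½ · 420 · 840 = 176400.

176400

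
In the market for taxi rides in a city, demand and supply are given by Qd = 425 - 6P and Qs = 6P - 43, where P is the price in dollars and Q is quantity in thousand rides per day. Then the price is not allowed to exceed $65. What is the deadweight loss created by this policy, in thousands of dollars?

0

Equilibrium: 425 - 6P = 6P - 43, so 468 = 12P and P* = 39, Q* = 191.
Since 65 is above P* = 39, the ceiling does not bind and the free-market outcome prevails.
Since the control does not bind, no trades are prevented and deadweight loss is zero.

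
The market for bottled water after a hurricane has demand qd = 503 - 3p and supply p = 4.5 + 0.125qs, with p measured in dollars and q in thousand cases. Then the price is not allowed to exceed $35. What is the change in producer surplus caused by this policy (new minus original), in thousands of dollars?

-4200

Rearranging supply gives qs = 8p - 36. In a free market, 503 - 3p = 8p - 36 gives the equilibrium p* = 49, q* = 356.
The ceiling of 35 is below the equilibrium price 49, so it binds.
At p = 35: qd = 503 - 3·35 = 398 and qs = 8·35 - 36 = 244.
Producer surplus without the control is ½ · (49 - 4.5) · 356 = 7921.
With the ceiling, producers sell 244 units at 35, so PS = ½ · (35 - 4.5) · 244 = 3721.
Change in producer surplus = 3721 - 7921 = -4200.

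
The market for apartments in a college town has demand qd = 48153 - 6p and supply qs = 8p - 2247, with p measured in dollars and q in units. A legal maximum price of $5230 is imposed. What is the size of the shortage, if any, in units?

0

Without the control the market clears where 48153 - 6p = 8p - 2247, i.e. p* = 3600 and q* = 26553.
Since 5230 is above p* = 3600, the ceiling does not bind and the free-market outcome prevails.
Since the control does not bind, there is no shortage.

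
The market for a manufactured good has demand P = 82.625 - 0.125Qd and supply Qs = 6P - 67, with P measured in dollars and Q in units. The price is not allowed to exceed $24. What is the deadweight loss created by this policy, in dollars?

4116

Rearranging demand gives Qd = 661 - 8P. Equilibrium: 661 - 8P = 6P - 67, so 728 = 14P and P* = 52, Q* = 245.
Because the ceiling (24) lies below the market-clearing price, it is binding.
At P = 24: Qd = 661 - 8·24 = 469 and Qs = 6·24 - 67 = 77.
Quantity traded falls to 77. At Q = 77 the demand price is (661 - 77)/8 = 73 and the supply price is (67 + 77)/6 = 24.
Deadweight loss = ½ · (73 - 24) · (245 - 77) = ½ · 49 · 168 = 4116.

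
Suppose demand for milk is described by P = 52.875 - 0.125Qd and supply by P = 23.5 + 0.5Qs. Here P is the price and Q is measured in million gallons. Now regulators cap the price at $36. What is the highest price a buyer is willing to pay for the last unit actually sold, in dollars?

Rearranging demand gives Qd = 423 - 8P; rearranging supply gives Qs = 2P - 47. Equilibrium: 423 - 8P = 2P - 47, so 470 = 10P and P* = 47, Q* = 47.
Since 36 < 47, the ceiling is binding.
At P = 36: Qd = 423 - 8·36 = 135 and Qs = 2·36 - 47 = 25.
Only 25 units reach the market. On the demand curve, the marginal buyer's willingness to pay at Q = 25 is (423 - 25)/8 = 49.75.

49.75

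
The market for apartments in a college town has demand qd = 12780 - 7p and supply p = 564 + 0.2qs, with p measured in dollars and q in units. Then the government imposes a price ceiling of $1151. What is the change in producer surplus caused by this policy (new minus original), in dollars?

Rearranging supply gives qs = 5p - 2820. In a free market, 12780 - 7p = 5p - 2820 gives the equilibrium p* = 1300, q* = 3680.
Because the ceiling (1151) lies below the market-clearing price, it is binding.
At p = 1151: qd = 12780 - 7·1151 = 4723 and qs = 5·1151 - 2820 = 2935.
Producer surplus without the control is ½ · (1300 - 564) · 3680 = 1354240.
With the ceiling, producers sell 2935 units at 1151, so PS = ½ · (1151 - 564) · 2935 = 861422.5.
Change in producer surplus = 861422.5 - 1354240 = -492817.5.

-492817.5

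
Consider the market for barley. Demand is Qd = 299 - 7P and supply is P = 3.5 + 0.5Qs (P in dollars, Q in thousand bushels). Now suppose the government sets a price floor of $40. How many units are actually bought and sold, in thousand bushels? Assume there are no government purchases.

19

Rearranging supply gives Qs = 2P - 7. Without the control the market clears where 299 - 7P = 2P - 7, i.e. P* = 34 and Q* = 61.
Since 40 > 34, the floor is binding.
At P = 40: Qd = 299 - 7·40 = 19 and Qs = 2·40 - 7 = 73.
The quantity actually transacted is the short side, demand: 19.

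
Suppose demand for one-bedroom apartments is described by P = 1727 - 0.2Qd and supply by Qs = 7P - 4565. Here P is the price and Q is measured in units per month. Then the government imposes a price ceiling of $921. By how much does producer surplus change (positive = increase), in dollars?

Rearranging demand gives Qd = 8635 - 5P. In a free market, 8635 - 5P = 7P - 4565 gives the equilibrium P* = 1100, Q* = 3135.
The ceiling of 921 is below the equilibrium price 1100, so it binds.
At P = 921: Qd = 8635 - 5·921 = 4030 and Qs = 7·921 - 4565 = 1882.
Producer surplus without the control is ½ · (1100 - 4565/7) · 3135 = 9828225/14.
With the ceiling, producers sell 1882 units at 921, so PS = ½ · (921 - 4565/7) · 1882 = 1770962/7.
Change in producer surplus = 1770962/7 - 9828225/14 = -449021.5.

-449021.5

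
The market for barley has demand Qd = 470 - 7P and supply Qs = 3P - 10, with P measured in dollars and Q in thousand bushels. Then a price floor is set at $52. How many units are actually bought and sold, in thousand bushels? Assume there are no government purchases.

106

Setting quantity demanded equal to quantity supplied, 470 - 7P = 3P - 10, gives P* = 48 and Q* = 134.
The floor of 52 is above the equilibrium price 48, so it binds.
At P = 52: Qd = 470 - 7·52 = 106 and Qs = 3·52 - 10 = 146.
The quantity actually transacted is the short side, demand: 106.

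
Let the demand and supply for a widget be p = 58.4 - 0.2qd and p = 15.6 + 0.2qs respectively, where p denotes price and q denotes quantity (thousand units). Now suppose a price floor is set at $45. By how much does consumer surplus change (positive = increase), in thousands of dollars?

-696

Rearranging demand gives qd = 292 - 5p; rearranging supply gives qs = 5p - 78. Equilibrium: 292 - 5p = 5p - 78, so 370 = 10p and p* = 37, q* = 107.
The floor of 45 is above the equilibrium price 37, so it binds.
At p = 45: qd = 292 - 5·45 = 67 and qs = 5·45 - 78 = 147.
Consumer surplus without the control is ½ · (58.4 - 37) · 107 = 1144.9.
With the floor, consumers buy 67 units at 45, so CS = ½ · (58.4 - 45) · 67 = 448.9.
Change in consumer surplus = 448.9 - 1144.9 = -696.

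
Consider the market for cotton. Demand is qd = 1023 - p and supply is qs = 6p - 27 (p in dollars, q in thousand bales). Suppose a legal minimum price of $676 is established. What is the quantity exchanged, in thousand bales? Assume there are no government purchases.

347

Setting quantity demanded equal to quantity supplied, 1023 - p = 6p - 27, gives p* = 150 and q* = 873.
Since 676 > 150, the floor is binding.
At p = 676: qd = 1023 - 676 = 347 and qs = 6·676 - 27 = 4029.
The quantity actually transacted is the short side, demand: 347.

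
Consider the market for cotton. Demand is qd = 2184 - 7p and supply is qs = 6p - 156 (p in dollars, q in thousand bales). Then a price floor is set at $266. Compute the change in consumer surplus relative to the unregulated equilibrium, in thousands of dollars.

Without the control the market clears where 2184 - 7p = 6p - 156, i.e. p* = 180 and q* = 924.
Because the floor (266) lies above the market-clearing price, it is binding.
At p = 266: qd = 2184 - 7·266 = 322 and qs = 6·266 - 156 = 1440.
Consumer surplus without the control is ½ · (312 - 180) · 924 = 60984.
With the floor, consumers buy 322 units at 266, so CS = ½ · (312 - 266) · 322 = 7406.
Change in consumer surplus = 7406 - 60984 = -53578.

-53578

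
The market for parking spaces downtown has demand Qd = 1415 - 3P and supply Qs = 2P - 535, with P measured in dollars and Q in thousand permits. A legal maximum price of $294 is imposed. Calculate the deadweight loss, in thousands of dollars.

15360

Without the control the market clears where 1415 - 3P = 2P - 535, i.e. P* = 390 and Q* = 245.
Because the ceiling (294) lies below the market-clearing price, it is binding.
At P = 294: Qd = 1415 - 3·294 = 533 and Qs = 2·294 - 535 = 53.
Quantity traded falls to 53. At Q = 53 the demand price is (1415 - 53)/3 = 454 and the supply price is (535 + 53)/2 = 294.
Deadweight loss = ½ · (454 - 294) · (245 - 53) = ½ · 160 · 192 = 15360.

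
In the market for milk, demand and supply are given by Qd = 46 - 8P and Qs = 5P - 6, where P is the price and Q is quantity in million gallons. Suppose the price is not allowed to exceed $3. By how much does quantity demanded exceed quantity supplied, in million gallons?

Equilibrium: 46 - 8P = 5P - 6, so 52 = 13P and P* = 4, Q* = 14.
Since 3 < 4, the ceiling is binding.
At P = 3: Qd = 46 - 8·3 = 22 and Qs = 5·3 - 6 = 9.
Shortage = Qd - Qs = 22 - 9 = 13.

13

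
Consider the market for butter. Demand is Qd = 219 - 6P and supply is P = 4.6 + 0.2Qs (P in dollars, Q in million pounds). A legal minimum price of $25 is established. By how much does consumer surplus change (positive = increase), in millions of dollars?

Rearranging supply gives Qs = 5P - 23. Without the control the market clears where 219 - 6P = 5P - 23, i.e. P* = 22 and Q* = 87.
Since 25 > 22, the floor is binding.
At P = 25: Qd = 219 - 6·25 = 69 and Qs = 5·25 - 23 = 102.
Consumer surplus without the control is ½ · (36.5 - 22) · 87 = 630.75.
With the floor, consumers buy 69 units at 25, so CS = ½ · (36.5 - 25) · 69 = 396.75.
Change in consumer surplus = 396.75 - 630.75 = -234.

-234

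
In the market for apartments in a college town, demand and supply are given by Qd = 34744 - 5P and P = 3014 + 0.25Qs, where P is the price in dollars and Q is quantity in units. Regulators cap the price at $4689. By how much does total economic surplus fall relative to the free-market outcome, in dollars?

940035.6

Rearranging supply gives Qs = 4P - 12056. In a free market, 34744 - 5P = 4P - 12056 gives the equilibrium P* = 5200, Q* = 8744.
The ceiling of 4689 is below the equilibrium price 5200, so it binds.
At P = 4689: Qd = 34744 - 5·4689 = 11299 and Qs = 4·4689 - 12056 = 6700.
Quantity traded falls to 6700. At Q = 6700 the demand price is (34744 - 6700)/5 = 5608.8 and the supply price is (12056 + 6700)/4 = 4689.
Deadweight loss = ½ · (5608.8 - 4689) · (8744 - 6700) = ½ · 919.8 · 2044 = 940035.6.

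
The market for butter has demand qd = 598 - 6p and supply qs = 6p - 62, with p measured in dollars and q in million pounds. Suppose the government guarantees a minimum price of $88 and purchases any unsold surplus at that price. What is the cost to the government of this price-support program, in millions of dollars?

34848

Equilibrium: 598 - 6p = 6p - 62, so 660 = 12p and p* = 55, q* = 268.
The floor of 88 is above the equilibrium price 55, so it binds.
At p = 88: qd = 598 - 6·88 = 70 and qs = 6·88 - 62 = 466.
Surplus = qs - qd = 396.
Government expenditure = surplus × support price = 396 × 88 = 34848.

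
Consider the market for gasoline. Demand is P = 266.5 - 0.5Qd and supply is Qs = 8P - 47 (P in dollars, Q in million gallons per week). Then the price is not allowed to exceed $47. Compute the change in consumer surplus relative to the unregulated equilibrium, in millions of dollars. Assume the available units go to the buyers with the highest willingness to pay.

1683

Rearranging demand gives Qd = 533 - 2P. Setting quantity demanded equal to quantity supplied, 533 - 2P = 8P - 47, gives P* = 58 and Q* = 417.
Because the ceiling (47) lies below the market-clearing price, it is binding.
At P = 47: Qd = 533 - 2·47 = 439 and Qs = 8·47 - 47 = 329.
Consumer surplus without the control is ½ · (266.5 - 58) · 417 = 43472.25.
With the ceiling, 329 units are sold at 47 (assume they go to the highest-value buyers). The demand price at Q = 329 is 102, so CS = ½ · [(266.5 - 47) + (102 - 47)] · 329 = 45155.25.
Change in consumer surplus = 45155.25 - 43472.25 = 1683.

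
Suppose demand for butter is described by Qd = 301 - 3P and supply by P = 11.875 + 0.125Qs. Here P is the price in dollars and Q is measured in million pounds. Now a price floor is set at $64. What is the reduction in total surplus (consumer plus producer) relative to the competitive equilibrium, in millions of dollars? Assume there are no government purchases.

1617

Rearranging supply gives Qs = 8P - 95. In a free market, 301 - 3P = 8P - 95 gives the equilibrium P* = 36, Q* = 193.
Since 64 > 36, the floor is binding.
At P = 64: Qd = 301 - 3·64 = 109 and Qs = 8·64 - 95 = 417.
Quantity traded falls to 109. At Q = 109 the demand price is (301 - 109)/3 = 64 and the supply price is (95 + 109)/8 = 25.5.
Deadweight loss = ½ · (64 - 25.5) · (193 - 109) = ½ · 38.5 · 84 = 1617.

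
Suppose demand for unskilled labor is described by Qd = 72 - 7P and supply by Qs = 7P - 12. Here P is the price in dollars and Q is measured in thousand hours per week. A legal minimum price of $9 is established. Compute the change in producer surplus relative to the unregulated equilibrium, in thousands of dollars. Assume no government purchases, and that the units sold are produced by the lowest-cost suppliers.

Setting quantity demanded equal to quantity supplied, 72 - 7P = 7P - 12, gives P* = 6 and Q* = 30.
Because the floor (9) lies above the market-clearing price, it is binding.
At P = 9: Qd = 72 - 7·9 = 9 and Qs = 7·9 - 12 = 51.
Producer surplus without the control is ½ · (6 - 12/7) · 30 = 450/7.
With the floor, 9 units are sold at 9. The supply price at Q = 9 is 3, so PS = ½ · [(9 - 12/7) + (9 - 3)] · 9 = 837/14.
Change in producer surplus = 837/14 - 450/7 = -4.5.

-4.5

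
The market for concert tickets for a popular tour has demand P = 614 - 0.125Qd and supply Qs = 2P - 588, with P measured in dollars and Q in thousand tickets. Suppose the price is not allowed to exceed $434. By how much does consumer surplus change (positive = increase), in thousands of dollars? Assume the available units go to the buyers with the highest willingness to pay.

29116

Rearranging demand gives Qd = 4912 - 8P. Setting quantity demanded equal to quantity supplied, 4912 - 8P = 2P - 588, gives P* = 550 and Q* = 512.
The ceiling of 434 is below the equilibrium price 550, so it binds.
At P = 434: Qd = 4912 - 8·434 = 1440 and Qs = 2·434 - 588 = 280.
Consumer surplus without the control is ½ · (614 - 550) · 512 = 16384.
With the ceiling, 280 units are sold at 434 (assume they go to the highest-value buyers). The demand price at Q = 280 is 579, so CS = ½ · [(614 - 434) + (579 - 434)] · 280 = 45500.
Change in consumer surplus = 45500 - 16384 = 29116.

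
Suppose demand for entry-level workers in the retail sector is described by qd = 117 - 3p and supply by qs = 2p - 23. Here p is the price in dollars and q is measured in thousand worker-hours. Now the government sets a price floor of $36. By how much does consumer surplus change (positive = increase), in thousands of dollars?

Without the control the market clears where 117 - 3p = 2p - 23, i.e. p* = 28 and q* = 33.
Since 36 > 28, the floor is binding.
At p = 36: qd = 117 - 3·36 = 9 and qs = 2·36 - 23 = 49.
Consumer surplus without the control is ½ · (39 - 28) · 33 = 181.5.
With the floor, consumers buy 9 units at 36, so CS = ½ · (39 - 36) · 9 = 13.5.
Change in consumer surplus = 13.5 - 181.5 = -168.

-168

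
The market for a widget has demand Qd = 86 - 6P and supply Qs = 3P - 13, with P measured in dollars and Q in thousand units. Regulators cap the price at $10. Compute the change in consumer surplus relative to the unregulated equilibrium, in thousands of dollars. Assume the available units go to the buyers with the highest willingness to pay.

16.25

Without the control the market clears where 86 - 6P = 3P - 13, i.e. P* = 11 and Q* = 20.
Because the ceiling (10) lies below the market-clearing price, it is binding.
At P = 10: Qd = 86 - 6·10 = 26 and Qs = 3·10 - 13 = 17.
Consumer surplus without the control is ½ · (43/3 - 11) · 20 = 100/3.
With the ceiling, 17 units are sold at 10 (assume they go to the highest-value buyers). The demand price at Q = 17 is 11.5, so CS = ½ · [(43/3 - 10) + (11.5 - 10)] · 17 = 595/12.
Change in consumer surplus = 595/12 - 100/3 = 16.25.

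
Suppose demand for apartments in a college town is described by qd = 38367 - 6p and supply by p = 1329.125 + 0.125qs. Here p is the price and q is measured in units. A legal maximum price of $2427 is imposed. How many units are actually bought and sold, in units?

Rearranging supply gives qs = 8p - 10633. Equilibrium: 38367 - 6p = 8p - 10633, so 49000 = 14p and p* = 3500, q* = 17367.
The ceiling of 2427 is below the equilibrium price 3500, so it binds.
At p = 2427: qd = 38367 - 6·2427 = 23805 and qs = 8·2427 - 10633 = 8783.
The quantity actually transacted is the short side, supply: 8783.

8783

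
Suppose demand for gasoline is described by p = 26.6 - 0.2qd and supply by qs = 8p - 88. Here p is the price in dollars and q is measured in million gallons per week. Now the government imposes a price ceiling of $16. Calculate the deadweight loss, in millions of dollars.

10.4

Rearranging demand gives qd = 133 - 5p. Equilibrium: 133 - 5p = 8p - 88, so 221 = 13p and p* = 17, q* = 48.
The ceiling of 16 is below the equilibrium price 17, so it binds.
At p = 16: qd = 133 - 5·16 = 53 and qs = 8·16 - 88 = 40.
Quantity traded falls to 40. At q = 40 the demand price is (133 - 40)/5 = 18.6 and the supply price is (88 + 40)/8 = 16.
Deadweight loss = ½ · (18.6 - 16) · (48 - 40) = ½ · 2.6 · 8 = 10.4.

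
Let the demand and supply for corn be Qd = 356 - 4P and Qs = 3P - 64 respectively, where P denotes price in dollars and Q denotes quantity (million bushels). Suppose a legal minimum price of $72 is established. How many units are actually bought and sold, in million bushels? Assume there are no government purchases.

68

Without the control the market clears where 356 - 4P = 3P - 64, i.e. P* = 60 and Q* = 116.
Because the floor (72) lies above the market-clearing price, it is binding.
At P = 72: Qd = 356 - 4·72 = 68 and Qs = 3·72 - 64 = 152.
The quantity actually transacted is the short side, demand: 68.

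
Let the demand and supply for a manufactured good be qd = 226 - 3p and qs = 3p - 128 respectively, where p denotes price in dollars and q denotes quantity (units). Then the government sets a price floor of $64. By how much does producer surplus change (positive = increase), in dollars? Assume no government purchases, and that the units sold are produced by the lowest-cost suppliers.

In a free market, 226 - 3p = 3p - 128 gives the equilibrium p* = 59, q* = 49.
Because the floor (64) lies above the market-clearing price, it is binding.
At p = 64: qd = 226 - 3·64 = 34 and qs = 3·64 - 128 = 64.
Producer surplus without the control is ½ · (59 - 128/3) · 49 = 2401/6.
With the floor, 34 units are sold at 64. The supply price at q = 34 is 54, so PS = ½ · [(64 - 128/3) + (64 - 54)] · 34 = 1598/3.
Change in producer surplus = 1598/3 - 2401/6 = 132.5.

132.5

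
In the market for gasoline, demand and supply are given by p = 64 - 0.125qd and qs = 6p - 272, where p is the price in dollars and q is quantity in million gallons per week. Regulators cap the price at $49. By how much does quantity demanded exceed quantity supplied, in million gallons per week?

Rearranging demand gives qd = 512 - 8p. Setting quantity demanded equal to quantity supplied, 512 - 8p = 6p - 272, gives p* = 56 and q* = 64.
Since 49 < 56, the ceiling is binding.
At p = 49: qd = 512 - 8·49 = 120 and qs = 6·49 - 272 = 22.
Shortage = qd - qs = 120 - 22 = 98.

98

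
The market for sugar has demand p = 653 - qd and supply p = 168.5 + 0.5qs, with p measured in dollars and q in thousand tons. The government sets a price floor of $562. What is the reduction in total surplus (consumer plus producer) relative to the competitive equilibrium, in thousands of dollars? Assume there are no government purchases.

Rearranging demand gives qd = 653 - p; rearranging supply gives qs = 2p - 337. Setting quantity demanded equal to quantity supplied, 653 - p = 2p - 337, gives p* = 330 and q* = 323.
Since 562 > 330, the floor is binding.
At p = 562: qd = 653 - 562 = 91 and qs = 2·562 - 337 = 787.
Quantity traded falls to 91. At q = 91 the demand price is 653 - 91 = 562 and the supply price is (337 + 91)/2 = 214.
Deadweight loss = ½ · (562 - 214) · (323 - 91) = ½ · 348 · 232 = 40368.

40368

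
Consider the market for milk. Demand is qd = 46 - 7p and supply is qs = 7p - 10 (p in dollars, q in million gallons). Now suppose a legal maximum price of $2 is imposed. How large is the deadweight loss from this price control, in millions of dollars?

28

Without the control the market clears where 46 - 7p = 7p - 10, i.e. p* = 4 and q* = 18.
Because the ceiling (2) lies below the market-clearing price, it is binding.
At p = 2: qd = 46 - 7·2 = 32 and qs = 7·2 - 10 = 4.
Quantity traded falls to 4. At q = 4 the demand price is (46 - 4)/7 = 6 and the supply price is (10 + 4)/7 = 2.
Deadweight loss = ½ · (6 - 2) · (18 - 4) = ½ · 4 · 14 = 28.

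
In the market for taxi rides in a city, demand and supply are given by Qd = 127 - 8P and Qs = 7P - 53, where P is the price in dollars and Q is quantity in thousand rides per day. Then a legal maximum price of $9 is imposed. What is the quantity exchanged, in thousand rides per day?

Without the control the market clears where 127 - 8P = 7P - 53, i.e. P* = 12 and Q* = 31.
Because the ceiling (9) lies below the market-clearing price, it is binding.
At P = 9: Qd = 127 - 8·9 = 55 and Qs = 7·9 - 53 = 10.
The quantity actually transacted is the short side, supply: 10.

10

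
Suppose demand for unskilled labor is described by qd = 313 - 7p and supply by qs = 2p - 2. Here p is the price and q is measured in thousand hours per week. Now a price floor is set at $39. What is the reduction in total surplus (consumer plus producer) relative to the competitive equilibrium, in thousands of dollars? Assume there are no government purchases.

Setting quantity demanded equal to quantity supplied, 313 - 7p = 2p - 2, gives p* = 35 and q* = 68.
Because the floor (39) lies above the market-clearing price, it is binding.
At p = 39: qd = 313 - 7·39 = 40 and qs = 2·39 - 2 = 76.
Quantity traded falls to 40. At q = 40 the demand price is (313 - 40)/7 = 39 and the supply price is (2 + 40)/2 = 21.
Deadweight loss = ½ · (39 - 21) · (68 - 40) = ½ · 18 · 28 = 252.

252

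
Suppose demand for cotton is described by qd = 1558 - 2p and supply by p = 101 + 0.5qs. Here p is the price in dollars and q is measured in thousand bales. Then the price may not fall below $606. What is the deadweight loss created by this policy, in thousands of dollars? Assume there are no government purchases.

Rearranging supply gives qs = 2p - 202. Without the control the market clears where 1558 - 2p = 2p - 202, i.e. p* = 440 and q* = 678.
Because the floor (606) lies above the market-clearing price, it is binding.
At p = 606: qd = 1558 - 2·606 = 346 and qs = 2·606 - 202 = 1010.
Quantity traded falls to 346. At q = 346 the demand price is (1558 - 346)/2 = 606 and the supply price is (202 + 346)/2 = 274.
Deadweight loss = ½ · (606 - 274) · (678 - 346) = ½ · 332 · 332 = 55112.

55112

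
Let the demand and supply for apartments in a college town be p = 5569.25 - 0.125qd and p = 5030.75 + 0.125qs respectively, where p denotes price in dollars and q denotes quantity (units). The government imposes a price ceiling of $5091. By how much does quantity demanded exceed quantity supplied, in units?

3344

Rearranging demand gives qd = 44554 - 8p; rearranging supply gives qs = 8p - 40246. Equilibrium: 44554 - 8p = 8p - 40246, so 84800 = 16p and p* = 5300, q* = 2154.
The ceiling of 5091 is below the equilibrium price 5300, so it binds.
At p = 5091: qd = 44554 - 8·5091 = 3826 and qs = 8·5091 - 40246 = 482.
Shortage = qd - qs = 3826 - 482 = 3344.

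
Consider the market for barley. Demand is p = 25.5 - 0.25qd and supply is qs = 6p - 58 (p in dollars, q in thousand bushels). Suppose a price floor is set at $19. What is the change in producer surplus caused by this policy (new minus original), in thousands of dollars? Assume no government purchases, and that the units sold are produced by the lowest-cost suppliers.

Rearranging demand gives qd = 102 - 4p. In a free market, 102 - 4p = 6p - 58 gives the equilibrium p* = 16, q* = 38.
The floor of 19 is above the equilibrium price 16, so it binds.
At p = 19: qd = 102 - 4·19 = 26 and qs = 6·19 - 58 = 56.
Producer surplus without the control is ½ · (16 - 29/3) · 38 = 361/3.
With the floor, 26 units are sold at 19. The supply price at q = 26 is 14, so PS = ½ · [(19 - 29/3) + (19 - 14)] · 26 = 559/3.
Change in producer surplus = 559/3 - 361/3 = 66.

66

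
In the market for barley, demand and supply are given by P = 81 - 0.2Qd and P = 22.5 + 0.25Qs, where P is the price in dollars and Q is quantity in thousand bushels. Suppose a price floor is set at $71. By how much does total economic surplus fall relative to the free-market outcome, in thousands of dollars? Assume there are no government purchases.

Rearranging demand gives Qd = 405 - 5P; rearranging supply gives Qs = 4P - 90. Without the control the market clears where 405 - 5P = 4P - 90, i.e. P* = 55 and Q* = 130.
Because the floor (71) lies above the market-clearing price, it is binding.
At P = 71: Qd = 405 - 5·71 = 50 and Qs = 4·71 - 90 = 194.
Quantity traded falls to 50. At Q = 50 the demand price is (405 - 50)/5 = 71 and the supply price is (90 + 50)/4 = 35.
Deadweight loss = ½ · (71 - 35) · (130 - 50) = ½ · 36 · 80 = 1440.

1440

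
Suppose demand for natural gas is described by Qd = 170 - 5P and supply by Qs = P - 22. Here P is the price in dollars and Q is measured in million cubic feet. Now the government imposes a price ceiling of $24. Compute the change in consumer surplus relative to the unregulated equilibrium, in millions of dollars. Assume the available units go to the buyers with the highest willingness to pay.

9.6

Setting quantity demanded equal to quantity supplied, 170 - 5P = P - 22, gives P* = 32 and Q* = 10.
The ceiling of 24 is below the equilibrium price 32, so it binds.
At P = 24: Qd = 170 - 5·24 = 50 and Qs = 24 - 22 = 2.
Consumer surplus without the control is ½ · (34 - 32) · 10 = 10.
With the ceiling, 2 units are sold at 24 (assume they go to the highest-value buyers). The demand price at Q = 2 is 33.6, so CS = ½ · [(34 - 24) + (33.6 - 24)] · 2 = 19.6.
Change in consumer surplus = 19.6 - 10 = 9.6.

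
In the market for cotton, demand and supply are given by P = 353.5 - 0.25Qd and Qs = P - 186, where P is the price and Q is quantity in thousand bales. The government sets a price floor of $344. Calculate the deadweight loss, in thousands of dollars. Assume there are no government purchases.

Rearranging demand gives Qd = 1414 - 4P. Without the control the market clears where 1414 - 4P = P - 186, i.e. P* = 320 and Q* = 134.
The floor of 344 is above the equilibrium price 320, so it binds.
At P = 344: Qd = 1414 - 4·344 = 38 and Qs = 344 - 186 = 158.
Quantity traded falls to 38. At Q = 38 the demand price is (1414 - 38)/4 = 344 and the supply price is 186 + 38 = 224.
Deadweight loss = ½ · (344 - 224) · (134 - 38) = ½ · 120 · 96 = 5760.

5760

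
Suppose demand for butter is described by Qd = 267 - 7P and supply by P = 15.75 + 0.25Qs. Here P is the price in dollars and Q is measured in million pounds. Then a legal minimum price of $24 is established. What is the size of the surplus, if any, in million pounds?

0

Rearranging supply gives Qs = 4P - 63. Without the control the market clears where 267 - 7P = 4P - 63, i.e. P* = 30 and Q* = 57.
Since 24 is below P* = 30, the floor does not bind and the free-market outcome prevails.
Since the control does not bind, there is no surplus.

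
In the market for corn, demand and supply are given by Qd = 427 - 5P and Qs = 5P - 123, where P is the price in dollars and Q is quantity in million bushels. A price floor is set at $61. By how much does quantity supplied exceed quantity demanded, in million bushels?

60

Setting quantity demanded equal to quantity supplied, 427 - 5P = 5P - 123, gives P* = 55 and Q* = 152.
Because the floor (61) lies above the market-clearing price, it is binding.
At P = 61: Qd = 427 - 5·61 = 122 and Qs = 5·61 - 123 = 182.
Surplus = Qs - Qd = 182 - 122 = 60.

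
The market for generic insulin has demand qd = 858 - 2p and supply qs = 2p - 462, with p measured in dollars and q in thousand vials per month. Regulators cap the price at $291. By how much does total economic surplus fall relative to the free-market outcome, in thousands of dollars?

3042

Equilibrium: 858 - 2p = 2p - 462, so 1320 = 4p and p* = 330, q* = 198.
The ceiling of 291 is below the equilibrium price 330, so it binds.
At p = 291: qd = 858 - 2·291 = 276 and qs = 2·291 - 462 = 120.
Quantity traded falls to 120. At q = 120 the demand price is (858 - 120)/2 = 369 and the supply price is (462 + 120)/2 = 291.
Deadweight loss = ½ · (369 - 291) · (198 - 120) = ½ · 78 · 78 = 3042.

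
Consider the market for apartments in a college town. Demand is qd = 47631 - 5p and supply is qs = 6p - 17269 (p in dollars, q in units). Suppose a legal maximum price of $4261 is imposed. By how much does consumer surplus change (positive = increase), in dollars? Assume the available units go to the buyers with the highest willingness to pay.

3928027.4

Equilibrium: 47631 - 5p = 6p - 17269, so 64900 = 11p and p* = 5900, q* = 18131.
The ceiling of 4261 is below the equilibrium price 5900, so it binds.
At p = 4261: qd = 47631 - 5·4261 = 26326 and qs = 6·4261 - 17269 = 8297.
Consumer surplus without the control is ½ · (9526.2 - 5900) · 18131 = 32873316.1.
With the ceiling, 8297 units are sold at 4261 (assume they go to the highest-value buyers). The demand price at q = 8297 is 7866.8, so CS = ½ · [(9526.2 - 4261) + (7866.8 - 4261)] · 8297 = 36801343.5.
Change in consumer surplus = 36801343.5 - 32873316.1 = 3928027.4.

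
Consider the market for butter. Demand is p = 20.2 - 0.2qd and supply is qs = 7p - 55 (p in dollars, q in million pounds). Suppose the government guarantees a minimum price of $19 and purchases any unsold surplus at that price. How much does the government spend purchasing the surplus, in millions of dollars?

1368

Rearranging demand gives qd = 101 - 5p. Setting quantity demanded equal to quantity supplied, 101 - 5p = 7p - 55, gives p* = 13 and q* = 36.
The floor of 19 is above the equilibrium price 13, so it binds.
At p = 19: qd = 101 - 5·19 = 6 and qs = 7·19 - 55 = 78.
Surplus = qs - qd = 72.
Government expenditure = surplus × support price = 72 × 19 = 1368.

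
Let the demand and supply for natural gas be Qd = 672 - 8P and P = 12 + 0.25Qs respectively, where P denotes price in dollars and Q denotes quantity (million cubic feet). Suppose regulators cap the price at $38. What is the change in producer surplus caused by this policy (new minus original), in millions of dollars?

-3256

Rearranging supply gives Qs = 4P - 48. Equilibrium: 672 - 8P = 4P - 48, so 720 = 12P and P* = 60, Q* = 192.
Because the ceiling (38) lies below the market-clearing price, it is binding.
At P = 38: Qd = 672 - 8·38 = 368 and Qs = 4·38 - 48 = 104.
Producer surplus without the control is ½ · (60 - 12) · 192 = 4608.
With the ceiling, producers sell 104 units at 38, so PS = ½ · (38 - 12) · 104 = 1352.
Change in producer surplus = 1352 - 4608 = -3256.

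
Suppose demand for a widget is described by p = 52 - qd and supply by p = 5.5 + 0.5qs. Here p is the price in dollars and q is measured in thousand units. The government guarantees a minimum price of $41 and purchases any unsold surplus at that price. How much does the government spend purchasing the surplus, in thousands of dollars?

2460

Rearranging demand gives qd = 52 - p; rearranging supply gives qs = 2p - 11. In a free market, 52 - p = 2p - 11 gives the equilibrium p* = 21, q* = 31.
Since 41 > 21, the floor is binding.
At p = 41: qd = 52 - 41 = 11 and qs = 2·41 - 11 = 71.
Surplus = qs - qd = 60.
Government expenditure = surplus × support price = 60 × 41 = 2460.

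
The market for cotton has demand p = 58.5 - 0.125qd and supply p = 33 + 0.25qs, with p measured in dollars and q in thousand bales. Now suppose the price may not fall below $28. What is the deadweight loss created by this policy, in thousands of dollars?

0

Rearranging demand gives qd = 468 - 8p; rearranging supply gives qs = 4p - 132. Without the control the market clears where 468 - 8p = 4p - 132, i.e. p* = 50 and q* = 68.
Since 28 is below p* = 50, the floor does not bind and the free-market outcome prevails.
Since the control does not bind, no trades are prevented and deadweight loss is zero.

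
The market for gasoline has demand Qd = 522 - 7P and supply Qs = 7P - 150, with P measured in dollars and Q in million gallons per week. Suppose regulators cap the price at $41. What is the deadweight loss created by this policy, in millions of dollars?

Setting quantity demanded equal to quantity supplied, 522 - 7P = 7P - 150, gives P* = 48 and Q* = 186.
Since 41 < 48, the ceiling is binding.
At P = 41: Qd = 522 - 7·41 = 235 and Qs = 7·41 - 150 = 137.
Quantity traded falls to 137. At Q = 137 the demand price is (522 - 137)/7 = 55 and the supply price is (150 + 137)/7 = 41.
Deadweight loss = ½ · (55 - 41) · (186 - 137) = ½ · 14 · 49 = 343.

343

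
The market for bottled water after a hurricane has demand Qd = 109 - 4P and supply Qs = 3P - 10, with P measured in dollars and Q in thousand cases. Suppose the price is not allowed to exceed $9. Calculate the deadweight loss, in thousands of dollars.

Equilibrium: 109 - 4P = 3P - 10, so 119 = 7P and P* = 17, Q* = 41.
Since 9 < 17, the ceiling is binding.
At P = 9: Qd = 109 - 4·9 = 73 and Qs = 3·9 - 10 = 17.
Quantity traded falls to 17. At Q = 17 the demand price is (109 - 17)/4 = 23 and the supply price is (10 + 17)/3 = 9.
Deadweight loss = ½ · (23 - 9) · (41 - 17) = ½ · 14 · 24 = 168.

168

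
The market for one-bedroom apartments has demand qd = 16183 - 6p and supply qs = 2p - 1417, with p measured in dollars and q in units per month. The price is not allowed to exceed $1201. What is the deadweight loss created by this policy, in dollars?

Setting quantity demanded equal to quantity supplied, 16183 - 6p = 2p - 1417, gives p* = 2200 and q* = 2983.
Since 1201 < 2200, the ceiling is binding.
At p = 1201: qd = 16183 - 6·1201 = 8977 and qs = 2·1201 - 1417 = 985.
Quantity traded falls to 985. At q = 985 the demand price is (16183 - 985)/6 = 2533 and the supply price is (1417 + 985)/2 = 1201.
Deadweight loss = ½ · (2533 - 1201) · (2983 - 985) = ½ · 1332 · 1998 = 1330668.

1330668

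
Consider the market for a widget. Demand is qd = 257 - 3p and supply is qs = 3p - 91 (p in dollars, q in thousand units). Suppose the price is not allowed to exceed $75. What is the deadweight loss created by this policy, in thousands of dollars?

Without the control the market clears where 257 - 3p = 3p - 91, i.e. p* = 58 and q* = 83.
Since 75 is above p* = 58, the ceiling does not bind and the free-market outcome prevails.
Since the control does not bind, no trades are prevented and deadweight loss is zero.

0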